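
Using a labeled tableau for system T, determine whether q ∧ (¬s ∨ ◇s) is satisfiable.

1. q ∧ (¬s ∨ ◇s), 0
2. q, 0
3. ¬s ∨ ◇s, 0
4. ◇s, 0
5. s, 1
Accessibility: 0R0, 0R1, 1R1

Yes, satisfiable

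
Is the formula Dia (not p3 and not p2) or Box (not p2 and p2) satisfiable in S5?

1. Dia (not p3 and not p2) or Box (not p2 and p2), u
2. Dia (not p3 and not p2), u
3. not p3 and not p2, v
4. not p3, v
5. not p2, v
Accessibility: uRu, uRv, vRu, vRv

Satisfiable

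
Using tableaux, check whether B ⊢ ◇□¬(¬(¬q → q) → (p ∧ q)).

Invalid (countermodel exists)

Tableau for the negation ¬◇□¬(¬(¬q → q) → (p ∧ q)):
1. ¬◇□¬(¬(¬q → q) → (p ∧ q)), 0
2. ¬□¬(¬(¬q → q) → (p ∧ q)), 0
3. ¬(¬q → q) → (p ∧ q), 1
4. ¬□¬(¬(¬q → q) → (p ∧ q)), 1
5. p ∧ q, 1
6. p, 1
7. q, 1
8. ¬(¬q → q) → (p ∧ q), 2
9. p ∧ q, 2
10. p, 2
11. q, 2
Accessibility: 0R0, 0R1, 1R0, 1R1, 1R2, 2R1, 2R2
The negation has an open branch (countermodel exists).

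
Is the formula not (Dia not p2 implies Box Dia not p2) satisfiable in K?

1. not (Dia not p2 implies Box Dia not p2), u
2. Dia not p2, u   [neg-implies-rule on 1]
3. not Box Dia not p2, u   [neg-implies-rule on 1]
4. not p2, v   [Dia-rule on 2: fresh world v, uRv]
5. not Dia not p2, w   [neg-Box-rule on 3: fresh world w, uRw]
Accessibility: uRv, uRw

Satisfiable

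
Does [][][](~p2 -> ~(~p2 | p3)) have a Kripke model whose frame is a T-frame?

1. [][][](~p2 -> ~(~p2 | p3)), u
2. [][](~p2 -> ~(~p2 | p3)), u   [[]-rule on 1 via uRu]
3. [](~p2 -> ~(~p2 | p3)), u   [[]-rule on 2 via uRu]
4. ~p2 -> ~(~p2 | p3), u   [[]-rule on 3 via uRu]
5. ~(~p2 | p3), u   [->-rule on 4 (branches; this branch)]
6. p2, u   [~|-rule on 5]
7. ~p3, u   [~|-rule on 5]
Accessibility: uRu

Satisfiable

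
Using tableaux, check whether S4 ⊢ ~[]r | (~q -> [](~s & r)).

No, not valid

Tableau for the negation ~(~[]r | (~q -> [](~s & r))):
1. ~(~[]r | (~q -> [](~s & r))), u
2. []r, u
3. ~(~q -> [](~s & r)), u
4. ~q, u
5. ~[](~s & r), u
6. r, u
7. ~(~s & r), v
8. r, v
9. s, v
Accessibility: uRu, uRv, vRv
The negation has an open branch (countermodel exists).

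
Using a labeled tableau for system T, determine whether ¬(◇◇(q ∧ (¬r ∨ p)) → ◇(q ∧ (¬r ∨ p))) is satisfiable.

1. ¬(◇◇(q ∧ (¬r ∨ p)) → ◇(q ∧ (¬r ∨ p))), w0
2. ◇◇(q ∧ (¬r ∨ p)), w0
3. ¬◇(q ∧ (¬r ∨ p)), w0
4. ¬(q ∧ (¬r ∨ p)), w0
5. ¬(¬r ∨ p), w0
6. r, w0
7. ¬p, w0
8. ◇(q ∧ (¬r ∨ p)), w1
9. ¬(q ∧ (¬r ∨ p)), w1
10. ¬(¬r ∨ p), w1
11. r, w1
12. ¬p, w1
13. q ∧ (¬r ∨ p), w2
14. q, w2
15. ¬r ∨ p, w2
16. p, w2
Accessibility: w0Rw0, w0Rw1, w1Rw1, w1Rw2, w2Rw2

Yes, satisfiable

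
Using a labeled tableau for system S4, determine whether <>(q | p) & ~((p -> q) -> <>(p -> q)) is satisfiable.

Unsatisfiable (every branch closes)

1. <>(q | p) & ~((p -> q) -> <>(p -> q)), 0
2. <>(q | p), 0
3. ~((p -> q) -> <>(p -> q)), 0
4. p -> q, 0
5. ~<>(p -> q), 0
6. ~(p -> q), 0
7. p, 0
8. ~q, 0
9. q, 0
Accessibility: 0R0
Branch closes: q and ~q both at 0.
All branches of the tableau close; one closing branch shown above.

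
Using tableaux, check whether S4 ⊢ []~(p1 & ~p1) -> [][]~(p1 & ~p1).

Yes, valid

Tableau for the negation ~([]~(p1 & ~p1) -> [][]~(p1 & ~p1)):
1. ~([]~(p1 & ~p1) -> [][]~(p1 & ~p1)), u
2. []~(p1 & ~p1), u
3. ~[][]~(p1 & ~p1), u
4. ~(p1 & ~p1), u
5. p1, u
6. ~[]~(p1 & ~p1), v
7. ~(p1 & ~p1), v
8. p1, v
9. p1 & ~p1, w
10. p1, w
11. ~p1, w
Accessibility: uRu, uRv, uRw, vRv, vRw, wRw
Branch closes: p1 and ~p1 both at w.
Every branch of the negation's tableau closes; the branch above is one of them.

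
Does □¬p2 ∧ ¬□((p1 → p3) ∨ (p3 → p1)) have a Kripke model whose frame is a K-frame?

Unsatisfiable

1. □¬p2 ∧ ¬□((p1 → p3) ∨ (p3 → p1)), w0
2. □¬p2, w0   [∧-rule on 1]
3. ¬□((p1 → p3) ∨ (p3 → p1)), w0   [∧-rule on 1]
4. ¬((p1 → p3) ∨ (p3 → p1)), w1   [¬□-rule on 3: fresh world w1, w0Rw1]
5. ¬(p1 → p3), w1   [¬∨-rule on 4]
6. ¬(p3 → p1), w1   [¬∨-rule on 4]
7. p1, w1   [¬→-rule on 5]
8. ¬p3, w1   [¬→-rule on 5]
9. p3, w1   [¬→-rule on 6]
10. ¬p1, w1   [¬→-rule on 6]
Accessibility: w0Rw1
Branch closes: p3 and ¬p3 both at w1.
(One branch shown.) All branches close.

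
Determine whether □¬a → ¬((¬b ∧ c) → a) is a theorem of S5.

Tableau for the negation ¬(□¬a → ¬((¬b ∧ c) → a)):
1. ¬(□¬a → ¬((¬b ∧ c) → a)), 0
2. □¬a, 0   [¬→-rule on 1]
3. (¬b ∧ c) → a, 0   [¬→-rule on 1]
4. ¬a, 0   [□-rule on 2 via 0R0]
5. ¬(¬b ∧ c), 0   [→-rule on 3 (branches; this branch)]
6. ¬c, 0   [¬∧-rule on 5 (branches; this branch)]
Accessibility: 0R0
The negation has an open branch (countermodel exists).

No, not valid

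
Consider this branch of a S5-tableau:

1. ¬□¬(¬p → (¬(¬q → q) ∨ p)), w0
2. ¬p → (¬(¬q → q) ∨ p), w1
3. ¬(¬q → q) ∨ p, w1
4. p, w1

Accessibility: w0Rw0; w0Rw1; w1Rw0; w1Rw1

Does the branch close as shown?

Open

No world carries both an atom and its negation.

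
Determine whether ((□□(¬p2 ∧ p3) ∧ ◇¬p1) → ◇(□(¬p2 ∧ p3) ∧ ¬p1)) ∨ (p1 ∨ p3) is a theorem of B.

Valid in B

Tableau for the negation ¬(((□□(¬p2 ∧ p3) ∧ ◇¬p1) → ◇(□(¬p2 ∧ p3) ∧ ¬p1)) ∨ (p1 ∨ p3)):
1. ¬(((□□(¬p2 ∧ p3) ∧ ◇¬p1) → ◇(□(¬p2 ∧ p3) ∧ ¬p1)) ∨ (p1 ∨ p3)), u
2. ¬((□□(¬p2 ∧ p3) ∧ ◇¬p1) → ◇(□(¬p2 ∧ p3) ∧ ¬p1)), u
3. ¬(p1 ∨ p3), u
4. □□(¬p2 ∧ p3) ∧ ◇¬p1, u
5. ¬◇(□(¬p2 ∧ p3) ∧ ¬p1), u
6. ¬p1, u
7. ¬p3, u
8. □□(¬p2 ∧ p3), u
9. ◇¬p1, u
10. ¬(□(¬p2 ∧ p3) ∧ ¬p1), u
11. □(¬p2 ∧ p3), u
12. ¬p2 ∧ p3, u
13. ¬p2, u
14. p3, u
Accessibility: uRu
Branch closes: p3 and ¬p3 both at u.
Every branch of the negation's tableau closes; the branch above is one of them.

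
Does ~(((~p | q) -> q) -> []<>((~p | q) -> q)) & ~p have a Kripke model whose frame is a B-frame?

No, unsatisfiable

1. ~(((~p | q) -> q) -> []<>((~p | q) -> q)) & ~p, u
2. ~(((~p | q) -> q) -> []<>((~p | q) -> q)), u
3. ~p, u
4. (~p | q) -> q, u
5. ~[]<>((~p | q) -> q), u
6. q, u
7. ~<>((~p | q) -> q), v
8. ~((~p | q) -> q), u
9. ~p | q, u
10. ~q, u
Accessibility: uRu, uRv, vRu, vRv
Branch closes: q and ~q both at u.
Every branch closes; the branch above is one of them.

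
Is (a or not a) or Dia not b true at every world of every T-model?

Valid

Tableau for the negation not ((a or not a) or Dia not b):
1. not ((a or not a) or Dia not b), w0
2. not (a or not a), w0   [neg-or-rule on 1]
3. not Dia not b, w0   [neg-or-rule on 1]
4. not a, w0   [neg-or-rule on 2]
5. a, w0   [neg-or-rule on 2]
Accessibility: w0Rw0
Branch closes: a and not a both at w0.
All branches of the negation close; one closing branch shown above.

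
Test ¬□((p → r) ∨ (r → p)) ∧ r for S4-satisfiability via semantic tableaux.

No, unsatisfiable

1. ¬□((p → r) ∨ (r → p)) ∧ r, u
2. ¬□((p → r) ∨ (r → p)), u
3. r, u
4. ¬((p → r) ∨ (r → p)), v
5. ¬(p → r), v
6. ¬(r → p), v
7. p, v
8. ¬r, v
9. r, v
10. ¬p, v
Accessibility: uRu, uRv, vRv
Branch closes: r and ¬r both at v.
(One branch shown.) All branches close.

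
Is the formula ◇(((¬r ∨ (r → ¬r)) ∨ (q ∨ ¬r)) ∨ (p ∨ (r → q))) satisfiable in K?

Satisfiable

1. ◇(((¬r ∨ (r → ¬r)) ∨ (q ∨ ¬r)) ∨ (p ∨ (r → q))), 0
2. ((¬r ∨ (r → ¬r)) ∨ (q ∨ ¬r)) ∨ (p ∨ (r → q)), 1
3. p ∨ (r → q), 1
4. r → q, 1
5. q, 1
Accessibility: 0R1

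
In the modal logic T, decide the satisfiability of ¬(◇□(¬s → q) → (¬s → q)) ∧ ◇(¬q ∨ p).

1. ¬(◇□(¬s → q) → (¬s → q)) ∧ ◇(¬q ∨ p), w0
2. ¬(◇□(¬s → q) → (¬s → q)), w0
3. ◇(¬q ∨ p), w0
4. ◇□(¬s → q), w0
5. ¬(¬s → q), w0
6. ¬s, w0
7. ¬q, w0
8. ¬q ∨ p, w1
9. p, w1
10. □(¬s → q), w2
11. ¬s → q, w2
12. q, w2
Accessibility: w0Rw0, w0Rw1, w0Rw2, w1Rw1, w2Rw2

Satisfiable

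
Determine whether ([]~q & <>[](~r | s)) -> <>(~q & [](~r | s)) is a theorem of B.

Tableau for the negation ~(([]~q & <>[](~r | s)) -> <>(~q & [](~r | s))):
1. ~(([]~q & <>[](~r | s)) -> <>(~q & [](~r | s))), u
2. []~q & <>[](~r | s), u
3. ~<>(~q & [](~r | s)), u
4. []~q, u
5. <>[](~r | s), u
6. ~(~q & [](~r | s)), u
7. ~q, u
8. ~[](~r | s), u
9. [](~r | s), v
10. ~(~q & [](~r | s)), v
11. ~q, v
12. ~r | s, u
13. ~r | s, v
14. ~[](~r | s), v
15. s, u
16. s, v
17. ~(~r | s), w
18. r, w
19. ~s, w
20. ~(~q & [](~r | s)), w
21. ~q, w
22. ~[](~r | s), w
23. ~(~r | s), x
24. r, x
25. ~s, x
26. ~r | s, x
27. s, x
Accessibility: uRu, uRv, uRw, vRu, vRv, vRx, wRu, wRw, xRv, xRx
Branch closes: s and ~s both at x.
Every branch of the negation's tableau closes; the branch above is one of them.

Valid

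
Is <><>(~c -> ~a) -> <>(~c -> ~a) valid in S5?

Tableau for the negation ~(<><>(~c -> ~a) -> <>(~c -> ~a)):
1. ~(<><>(~c -> ~a) -> <>(~c -> ~a)), 0
2. <><>(~c -> ~a), 0
3. ~<>(~c -> ~a), 0
4. ~(~c -> ~a), 0
5. ~c, 0
6. a, 0
7. <>(~c -> ~a), 1
8. ~(~c -> ~a), 1
9. ~c, 1
10. a, 1
11. ~c -> ~a, 2
12. ~(~c -> ~a), 2
13. ~c, 2
14. a, 2
15. ~a, 2
Accessibility: 0R0, 0R1, 0R2, 1R0, 1R1, 1R2, 2R0, 2R1, 2R2
Branch closes: a and ~a both at 2.
Every branch of the negation's tableau closes; the branch above is one of them.

Valid in S5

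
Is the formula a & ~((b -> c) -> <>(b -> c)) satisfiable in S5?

Unsatisfiable

1. a & ~((b -> c) -> <>(b -> c)), u
2. a, u
3. ~((b -> c) -> <>(b -> c)), u
4. b -> c, u
5. ~<>(b -> c), u
6. ~(b -> c), u
7. b, u
8. ~c, u
9. c, u
Accessibility: uRu
Branch closes: c and ~c both at u.
All branches of the tableau close; one closing branch shown above.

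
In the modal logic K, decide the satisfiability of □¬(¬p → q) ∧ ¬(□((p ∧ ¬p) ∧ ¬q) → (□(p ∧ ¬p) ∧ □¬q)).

Unsatisfiable

1. □¬(¬p → q) ∧ ¬(□((p ∧ ¬p) ∧ ¬q) → (□(p ∧ ¬p) ∧ □¬q)), w0
2. □¬(¬p → q), w0   [∧-rule on 1]
3. ¬(□((p ∧ ¬p) ∧ ¬q) → (□(p ∧ ¬p) ∧ □¬q)), w0   [∧-rule on 1]
4. □((p ∧ ¬p) ∧ ¬q), w0   [¬→-rule on 3]
5. ¬(□(p ∧ ¬p) ∧ □¬q), w0   [¬→-rule on 3]
6. ¬□(p ∧ ¬p), w0   [¬∧-rule on 5 (branches; this branch)]
7. ¬(p ∧ ¬p), w1   [¬□-rule on 6: fresh world w1, w0Rw1]
8. ¬(¬p → q), w1   [□-rule on 2 via w0Rw1]
9. ¬p, w1   [¬→-rule on 8]
10. ¬q, w1   [¬→-rule on 8]
11. (p ∧ ¬p) ∧ ¬q, w1   [□-rule on 4 via w0Rw1]
12. p ∧ ¬p, w1   [∧-rule on 11]
13. p, w1   [∧-rule on 12]
Accessibility: w0Rw1
Branch closes: p and ¬p both at w1.
(One branch shown.) All branches close.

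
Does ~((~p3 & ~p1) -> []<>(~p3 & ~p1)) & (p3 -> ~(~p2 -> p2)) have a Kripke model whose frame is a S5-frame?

Unsatisfiable (every branch closes)

1. ~((~p3 & ~p1) -> []<>(~p3 & ~p1)) & (p3 -> ~(~p2 -> p2)), w0
2. ~((~p3 & ~p1) -> []<>(~p3 & ~p1)), w0
3. p3 -> ~(~p2 -> p2), w0
4. ~p3 & ~p1, w0
5. ~[]<>(~p3 & ~p1), w0
6. ~p3, w0
7. ~p1, w0
8. ~(~p2 -> p2), w0
9. ~p2, w0
10. ~<>(~p3 & ~p1), w1
11. ~(~p3 & ~p1), w0
12. ~(~p3 & ~p1), w1
13. p1, w0
Accessibility: w0Rw0, w0Rw1, w1Rw0, w1Rw1
Branch closes: p1 and ~p1 both at w0.
All branches of the tableau close; one closing branch shown above.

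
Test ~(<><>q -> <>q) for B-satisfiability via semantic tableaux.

Satisfiable (open branch found)

1. ~(<><>q -> <>q), u
2. <><>q, u   [~->-rule on 1]
3. ~<>q, u   [~->-rule on 1]
4. ~q, u   [~<>-rule on 3 via uRu]
5. <>q, v   [<>-rule on 2: fresh world v, uRv]
6. ~q, v   [~<>-rule on 3 via uRv]
7. q, w   [<>-rule on 5: fresh world w, vRw]
Accessibility: uRu, uRv, vRu, vRv, vRw, wRv, wRw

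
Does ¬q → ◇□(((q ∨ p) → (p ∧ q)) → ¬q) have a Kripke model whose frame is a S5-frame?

1. ¬q → ◇□(((q ∨ p) → (p ∧ q)) → ¬q), 0
2. ◇□(((q ∨ p) → (p ∧ q)) → ¬q), 0   [→-rule on 1 (branches; this branch)]
3. □(((q ∨ p) → (p ∧ q)) → ¬q), 1   [◇-rule on 2: fresh world 1, 0R1]
4. ((q ∨ p) → (p ∧ q)) → ¬q, 0   [□-rule on 3 via 1R0]
5. ((q ∨ p) → (p ∧ q)) → ¬q, 1   [□-rule on 3 via 1R1]
6. ¬q, 0   [→-rule on 4 (branches; this branch)]
7. ¬q, 1   [→-rule on 5 (branches; this branch)]
Accessibility: 0R0, 0R1, 1R0, 1R1

Satisfiable (open branch found)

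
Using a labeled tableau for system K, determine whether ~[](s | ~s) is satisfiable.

Unsatisfiable

1. ~[](s | ~s), u
2. ~(s | ~s), v   [~[]-rule on 1: fresh world v, uRv]
3. ~s, v   [~|-rule on 2]
4. s, v   [~|-rule on 2]
Accessibility: uRv
Branch closes: s and ~s both at v.
(One branch shown.) All branches close.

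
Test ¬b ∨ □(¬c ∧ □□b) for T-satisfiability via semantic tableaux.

Satisfiable (open branch found)

1. ¬b ∨ □(¬c ∧ □□b), u
2. □(¬c ∧ □□b), u
3. ¬c ∧ □□b, u
4. ¬c, u
5. □□b, u
6. □b, u
7. b, u
Accessibility: uRu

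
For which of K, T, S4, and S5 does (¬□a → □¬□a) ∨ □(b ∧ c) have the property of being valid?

S5

S4-tableau for the negation ¬((¬□a → □¬□a) ∨ □(b ∧ c)):
1. ¬((¬□a → □¬□a) ∨ □(b ∧ c)), w0
2. ¬(¬□a → □¬□a), w0
3. ¬□(b ∧ c), w0
4. ¬□a, w0
5. ¬□¬□a, w0
6. ¬(b ∧ c), w1
7. ¬c, w1
8. ¬a, w2
9. □a, w3
10. a, w3
Accessibility: w0Rw0, w0Rw1, w0Rw2, w0Rw3, w1Rw1, w2Rw2, w3Rw3
Complete open branch: countermodel on an S4-frame, so not valid in S4, nor in K, T (the same frame is also a K-frame and a T-frame).
S5-tableau for the negation ¬((¬□a → □¬□a) ∨ □(b ∧ c)):
1. ¬((¬□a → □¬□a) ∨ □(b ∧ c)), w0
2. ¬(¬□a → □¬□a), w0
3. ¬□(b ∧ c), w0
4. ¬□a, w0
5. ¬□¬□a, w0
6. ¬(b ∧ c), w1
7. ¬c, w1
8. ¬a, w2
9. □a, w3
10. a, w0
11. a, w1
12. a, w2
Accessibility: w0Rw0, w0Rw1, w0Rw2, w0Rw3, w1Rw0, w1Rw1, w1Rw2, w1Rw3, w2Rw0, w2Rw1, w2Rw2, w2Rw3, w3Rw0, w3Rw1, w3Rw2, w3Rw3
Branch closes: a and ¬a both at w2.
Every branch closes (one shown): valid in S5.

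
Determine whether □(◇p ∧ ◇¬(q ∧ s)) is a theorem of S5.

Invalid (countermodel exists)

Tableau for the negation ¬□(◇p ∧ ◇¬(q ∧ s)):
1. ¬□(◇p ∧ ◇¬(q ∧ s)), 0
2. ¬(◇p ∧ ◇¬(q ∧ s)), 1   [¬□-rule on 1: fresh world 1, 0R1]
3. ¬◇¬(q ∧ s), 1   [¬∧-rule on 2 (branches; this branch)]
4. q ∧ s, 0   [¬◇-rule on 3 via 1R0]
5. q, 0   [∧-rule on 4]
6. s, 0   [∧-rule on 4]
7. q ∧ s, 1   [¬◇-rule on 3 via 1R1]
8. q, 1   [∧-rule on 7]
9. s, 1   [∧-rule on 7]
Accessibility: 0R0, 0R1, 1R0, 1R1
The negation has an open branch (countermodel exists).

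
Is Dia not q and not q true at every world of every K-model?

Invalid (countermodel exists)

Tableau for the negation not (Dia not q and not q):
1. not (Dia not q and not q), u
2. q, u   [neg-and-rule on 1 (branches; this branch)]
The negation has an open branch (countermodel exists).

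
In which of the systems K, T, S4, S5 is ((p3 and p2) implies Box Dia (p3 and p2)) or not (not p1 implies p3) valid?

S4-tableau for the negation not (((p3 and p2) implies Box Dia (p3 and p2)) or not (not p1 implies p3)):
1. not (((p3 and p2) implies Box Dia (p3 and p2)) or not (not p1 implies p3)), 0
2. not ((p3 and p2) implies Box Dia (p3 and p2)), 0
3. not p1 implies p3, 0
4. p3 and p2, 0
5. not Box Dia (p3 and p2), 0
6. p3, 0
7. p2, 0
8. not Dia (p3 and p2), 1
9. not (p3 and p2), 1
10. not p2, 1
Accessibility: 0R0, 0R1, 1R1
Complete open branch: countermodel on an S4-frame, so not valid in S4, nor in K, T (the same frame is also a K-frame and a T-frame).
S5-tableau for the negation not (((p3 and p2) implies Box Dia (p3 and p2)) or not (not p1 implies p3)):
1. not (((p3 and p2) implies Box Dia (p3 and p2)) or not (not p1 implies p3)), 0
2. not ((p3 and p2) implies Box Dia (p3 and p2)), 0
3. not p1 implies p3, 0
4. p3 and p2, 0
5. not Box Dia (p3 and p2), 0
6. p3, 0
7. p2, 0
8. not Dia (p3 and p2), 1
9. not (p3 and p2), 0
10. not (p3 and p2), 1
11. not p2, 0
Accessibility: 0R0, 0R1, 1R0, 1R1
Branch closes: p2 and not p2 both at 0.
Every branch closes (one shown): valid in S5.

S5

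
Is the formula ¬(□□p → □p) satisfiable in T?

Unsatisfiable (every branch closes)

1. ¬(□□p → □p), w0
2. □□p, w0   [¬→-rule on 1]
3. ¬□p, w0   [¬→-rule on 1]
4. □p, w0   [□-rule on 2 via w0Rw0]
5. p, w0   [□-rule on 4 via w0Rw0]
6. ¬p, w1   [¬□-rule on 3: fresh world w1, w0Rw1]
7. □p, w1   [□-rule on 2 via w0Rw1]
8. p, w1   [□-rule on 4 via w0Rw1]
Accessibility: w0Rw0, w0Rw1, w1Rw1
Branch closes: p and ¬p both at w1.
(One branch shown.) All branches close.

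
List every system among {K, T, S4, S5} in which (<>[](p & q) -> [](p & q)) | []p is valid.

S5

S4-tableau for the negation ~((<>[](p & q) -> [](p & q)) | []p):
1. ~((<>[](p & q) -> [](p & q)) | []p), w0
2. ~(<>[](p & q) -> [](p & q)), w0
3. ~[]p, w0
4. <>[](p & q), w0
5. ~[](p & q), w0
6. ~p, w1
7. [](p & q), w2
8. p & q, w2
9. p, w2
10. q, w2
11. ~(p & q), w3
12. ~q, w3
Accessibility: w0Rw0, w0Rw1, w0Rw2, w0Rw3, w1Rw1, w2Rw2, w3Rw3
Complete open branch: countermodel on an S4-frame, so not valid in S4, nor in K, T (the same frame is also a K-frame and a T-frame).
S5-tableau for the negation ~((<>[](p & q) -> [](p & q)) | []p):
1. ~((<>[](p & q) -> [](p & q)) | []p), w0
2. ~(<>[](p & q) -> [](p & q)), w0
3. ~[]p, w0
4. <>[](p & q), w0
5. ~[](p & q), w0
6. ~p, w1
7. [](p & q), w2
8. p & q, w0
9. p, w0
10. q, w0
11. p & q, w1
12. p, w1
13. q, w1
Accessibility: w0Rw0, w0Rw1, w0Rw2, w1Rw0, w1Rw1, w1Rw2, w2Rw0, w2Rw1, w2Rw2
Branch closes: p and ~p both at w1.
Every branch closes (one shown): valid in S5.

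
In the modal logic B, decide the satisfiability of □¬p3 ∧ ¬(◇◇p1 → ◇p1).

Yes, satisfiable

1. □¬p3 ∧ ¬(◇◇p1 → ◇p1), 0
2. □¬p3, 0
3. ¬(◇◇p1 → ◇p1), 0
4. ◇◇p1, 0
5. ¬◇p1, 0
6. ¬p3, 0
7. ¬p1, 0
8. ◇p1, 1
9. ¬p3, 1
10. ¬p1, 1
11. p1, 2
Accessibility: 0R0, 0R1, 1R0, 1R1, 1R2, 2R1, 2R2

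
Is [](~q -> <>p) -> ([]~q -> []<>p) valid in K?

Tableau for the negation ~([](~q -> <>p) -> ([]~q -> []<>p)):
1. ~([](~q -> <>p) -> ([]~q -> []<>p)), w0
2. [](~q -> <>p), w0
3. ~([]~q -> []<>p), w0
4. []~q, w0
5. ~[]<>p, w0
6. ~<>p, w1
7. ~q -> <>p, w1
8. ~q, w1
9. <>p, w1
10. p, w2
11. ~p, w2
Accessibility: w0Rw1, w1Rw2
Branch closes: p and ~p both at w2.
Every branch of the negation's tableau closes; the branch above is one of them.

Valid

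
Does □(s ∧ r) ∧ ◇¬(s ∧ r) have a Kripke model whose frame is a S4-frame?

1. □(s ∧ r) ∧ ◇¬(s ∧ r), w0
2. □(s ∧ r), w0
3. ◇¬(s ∧ r), w0
4. s ∧ r, w0
5. s, w0
6. r, w0
7. ¬(s ∧ r), w1
8. s ∧ r, w1
9. s, w1
10. r, w1
11. ¬r, w1
Accessibility: w0Rw0, w0Rw1, w1Rw1
Branch closes: r and ¬r both at w1.
Every branch closes; the branch above is one of them.

Unsatisfiable (every branch closes)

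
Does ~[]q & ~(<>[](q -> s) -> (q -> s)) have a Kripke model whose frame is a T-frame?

Satisfiable (open branch found)

1. ~[]q & ~(<>[](q -> s) -> (q -> s)), 0
2. ~[]q, 0   [&-rule on 1]
3. ~(<>[](q -> s) -> (q -> s)), 0   [&-rule on 1]
4. <>[](q -> s), 0   [~->-rule on 3]
5. ~(q -> s), 0   [~->-rule on 3]
6. q, 0   [~->-rule on 5]
7. ~s, 0   [~->-rule on 5]
8. ~q, 1   [~[]-rule on 2: fresh world 1, 0R1]
9. [](q -> s), 2   [<>-rule on 4: fresh world 2, 0R2]
10. q -> s, 2   [[]-rule on 9 via 2R2]
11. s, 2   [->-rule on 10 (branches; this branch)]
Accessibility: 0R0, 0R1, 0R2, 1R1, 2R2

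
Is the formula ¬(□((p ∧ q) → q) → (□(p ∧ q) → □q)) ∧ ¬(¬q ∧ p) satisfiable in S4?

No, unsatisfiable

1. ¬(□((p ∧ q) → q) → (□(p ∧ q) → □q)) ∧ ¬(¬q ∧ p), u
2. ¬(□((p ∧ q) → q) → (□(p ∧ q) → □q)), u
3. ¬(¬q ∧ p), u
4. □((p ∧ q) → q), u
5. ¬(□(p ∧ q) → □q), u
6. □(p ∧ q), u
7. ¬□q, u
8. (p ∧ q) → q, u
9. p ∧ q, u
10. p, u
11. q, u
12. ¬q, v
13. (p ∧ q) → q, v
14. p ∧ q, v
15. p, v
16. q, v
Accessibility: uRu, uRv, vRv
Branch closes: q and ¬q both at v.
Every branch closes; the branch above is one of them.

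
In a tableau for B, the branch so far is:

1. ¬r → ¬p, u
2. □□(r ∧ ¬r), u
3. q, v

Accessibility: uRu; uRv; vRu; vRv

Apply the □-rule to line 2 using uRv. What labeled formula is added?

□(r ∧ ¬r), v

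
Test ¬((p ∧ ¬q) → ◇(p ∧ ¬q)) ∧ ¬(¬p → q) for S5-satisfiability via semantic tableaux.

No, unsatisfiable

1. ¬((p ∧ ¬q) → ◇(p ∧ ¬q)) ∧ ¬(¬p → q), 0
2. ¬((p ∧ ¬q) → ◇(p ∧ ¬q)), 0
3. ¬(¬p → q), 0
4. p ∧ ¬q, 0
5. ¬◇(p ∧ ¬q), 0
6. ¬p, 0
7. ¬q, 0
8. p, 0
Accessibility: 0R0
Branch closes: p and ¬p both at 0.
(One branch shown.) All branches close.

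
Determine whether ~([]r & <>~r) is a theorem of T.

Tableau for the negation []r & <>~r:
1. []r & <>~r, w0
2. []r, w0   [&-rule on 1]
3. <>~r, w0   [&-rule on 1]
4. r, w0   [[]-rule on 2 via w0Rw0]
5. ~r, w1   [<>-rule on 3: fresh world w1, w0Rw1]
6. r, w1   [[]-rule on 2 via w0Rw1]
Accessibility: w0Rw0, w0Rw1, w1Rw1
Branch closes: r and ~r both at w1.
All branches of the negation close; one closing branch shown above.

Valid in T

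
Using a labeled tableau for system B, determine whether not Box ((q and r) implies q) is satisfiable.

1. not Box ((q and r) implies q), w0
2. not ((q and r) implies q), w1   [neg-Box-rule on 1: fresh world w1, w0Rw1]
3. q and r, w1   [neg-implies-rule on 2]
4. not q, w1   [neg-implies-rule on 2]
5. q, w1   [and-rule on 3]
6. r, w1   [and-rule on 3]
Accessibility: w0Rw0, w0Rw1, w1Rw0, w1Rw1
Branch closes: q and not q both at w1.
(One branch shown.) All branches close.

Unsatisfiable (every branch closes)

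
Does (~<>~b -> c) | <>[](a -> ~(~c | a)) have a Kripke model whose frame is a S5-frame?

1. (~<>~b -> c) | <>[](a -> ~(~c | a)), w0
2. <>[](a -> ~(~c | a)), w0
3. [](a -> ~(~c | a)), w1
4. a -> ~(~c | a), w0
5. a -> ~(~c | a), w1
6. ~(~c | a), w0
7. c, w0
8. ~a, w0
9. ~(~c | a), w1
10. c, w1
11. ~a, w1
Accessibility: w0Rw0, w0Rw1, w1Rw0, w1Rw1

Satisfiable (open branch found)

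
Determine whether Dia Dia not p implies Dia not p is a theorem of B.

Tableau for the negation not (Dia Dia not p implies Dia not p):
1. not (Dia Dia not p implies Dia not p), 0
2. Dia Dia not p, 0   [neg-implies-rule on 1]
3. not Dia not p, 0   [neg-implies-rule on 1]
4. p, 0   [neg-Dia-rule on 3 via 0R0]
5. Dia not p, 1   [Dia-rule on 2: fresh world 1, 0R1]
6. p, 1   [neg-Dia-rule on 3 via 0R1]
7. not p, 2   [Dia-rule on 5: fresh world 2, 1R2]
Accessibility: 0R0, 0R1, 1R0, 1R1, 1R2, 2R1, 2R2
The negation has an open branch (countermodel exists).

Not valid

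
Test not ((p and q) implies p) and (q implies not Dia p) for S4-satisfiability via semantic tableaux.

1. not ((p and q) implies p) and (q implies not Dia p), w0
2. not ((p and q) implies p), w0
3. q implies not Dia p, w0
4. p and q, w0
5. not p, w0
6. p, w0
7. q, w0
Accessibility: w0Rw0
Branch closes: p and not p both at w0.
Every branch closes; the branch above is one of them.

Unsatisfiable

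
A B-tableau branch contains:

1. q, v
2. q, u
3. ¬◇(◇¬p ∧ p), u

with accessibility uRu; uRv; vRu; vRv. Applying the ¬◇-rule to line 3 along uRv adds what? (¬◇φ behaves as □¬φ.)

¬(◇¬p ∧ p), v

¬◇φ behaves as □¬φ: propagate the negated body to each accessible world.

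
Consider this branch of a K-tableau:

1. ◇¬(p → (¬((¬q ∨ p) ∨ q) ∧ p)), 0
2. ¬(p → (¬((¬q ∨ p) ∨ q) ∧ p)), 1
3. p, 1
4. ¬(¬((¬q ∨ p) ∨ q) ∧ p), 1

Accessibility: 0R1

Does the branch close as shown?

Open

There is no literal clash: for every atom and world, at most one sign appears.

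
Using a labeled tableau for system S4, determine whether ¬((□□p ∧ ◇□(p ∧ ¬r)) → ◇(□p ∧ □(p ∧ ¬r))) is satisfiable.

1. ¬((□□p ∧ ◇□(p ∧ ¬r)) → ◇(□p ∧ □(p ∧ ¬r))), 0
2. □□p ∧ ◇□(p ∧ ¬r), 0
3. ¬◇(□p ∧ □(p ∧ ¬r)), 0
4. □□p, 0
5. ◇□(p ∧ ¬r), 0
6. ¬(□p ∧ □(p ∧ ¬r)), 0
7. □p, 0
8. p, 0
9. ¬□(p ∧ ¬r), 0
10. □(p ∧ ¬r), 1
11. ¬(□p ∧ □(p ∧ ¬r)), 1
12. □p, 1
13. p, 1
14. p ∧ ¬r, 1
15. ¬r, 1
16. ¬□(p ∧ ¬r), 1
17. ¬(p ∧ ¬r), 2
18. ¬(□p ∧ □(p ∧ ¬r)), 2
19. □p, 2
20. p, 2
21. r, 2
22. ¬□(p ∧ ¬r), 2
23. ¬(p ∧ ¬r), 3
24. ¬(□p ∧ □(p ∧ ¬r)), 3
25. □p, 3
26. p, 3
27. p ∧ ¬r, 3
28. ¬r, 3
29. r, 3
Accessibility: 0R0, 0R1, 0R2, 0R3, 1R1, 1R3, 2R2, 3R3
Branch closes: r and ¬r both at 3.
All branches of the tableau close; one closing branch shown above.

Unsatisfiable (every branch closes)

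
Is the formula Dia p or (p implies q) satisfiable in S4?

1. Dia p or (p implies q), 0
2. p implies q, 0   [or-rule on 1 (branches; this branch)]
3. q, 0   [implies-rule on 2 (branches; this branch)]
Accessibility: 0R0

Satisfiable (open branch found)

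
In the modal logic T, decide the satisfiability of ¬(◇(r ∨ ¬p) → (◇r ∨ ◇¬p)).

1. ¬(◇(r ∨ ¬p) → (◇r ∨ ◇¬p)), u
2. ◇(r ∨ ¬p), u
3. ¬(◇r ∨ ◇¬p), u
4. ¬◇r, u
5. ¬◇¬p, u
6. ¬r, u
7. p, u
8. r ∨ ¬p, v
9. ¬r, v
10. p, v
11. ¬p, v
Accessibility: uRu, uRv, vRv
Branch closes: p and ¬p both at v.
(One branch shown.) All branches close.

No, unsatisfiable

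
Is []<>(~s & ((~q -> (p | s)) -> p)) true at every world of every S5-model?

Not valid

Tableau for the negation ~[]<>(~s & ((~q -> (p | s)) -> p)):
1. ~[]<>(~s & ((~q -> (p | s)) -> p)), u
2. ~<>(~s & ((~q -> (p | s)) -> p)), v
3. ~(~s & ((~q -> (p | s)) -> p)), u
4. ~(~s & ((~q -> (p | s)) -> p)), v
5. ~((~q -> (p | s)) -> p), u
6. ~q -> (p | s), u
7. ~p, u
8. ~((~q -> (p | s)) -> p), v
9. ~q -> (p | s), v
10. ~p, v
11. p | s, u
12. p | s, v
13. s, u
14. s, v
Accessibility: uRu, uRv, vRu, vRv
The negation has an open branch (countermodel exists).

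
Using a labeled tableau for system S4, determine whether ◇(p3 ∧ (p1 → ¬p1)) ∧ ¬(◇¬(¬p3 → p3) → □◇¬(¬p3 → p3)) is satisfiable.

Yes, satisfiable

1. ◇(p3 ∧ (p1 → ¬p1)) ∧ ¬(◇¬(¬p3 → p3) → □◇¬(¬p3 → p3)), u
2. ◇(p3 ∧ (p1 → ¬p1)), u
3. ¬(◇¬(¬p3 → p3) → □◇¬(¬p3 → p3)), u
4. ◇¬(¬p3 → p3), u
5. ¬□◇¬(¬p3 → p3), u
6. p3 ∧ (p1 → ¬p1), v
7. p3, v
8. p1 → ¬p1, v
9. ¬p1, v
10. ¬(¬p3 → p3), w
11. ¬p3, w
12. ¬◇¬(¬p3 → p3), x
13. ¬p3 → p3, x
14. p3, x
Accessibility: uRu, uRv, uRw, uRx, vRv, wRw, xRx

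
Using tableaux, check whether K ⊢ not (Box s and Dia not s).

Valid

Tableau for the negation Box s and Dia not s:
1. Box s and Dia not s, w0
2. Box s, w0
3. Dia not s, w0
4. not s, w1
5. s, w1
Accessibility: w0Rw1
Branch closes: s and not s both at w1.
Every branch of the negation's tableau closes; the branch above is one of them.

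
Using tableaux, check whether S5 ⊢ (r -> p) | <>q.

No, not valid

Tableau for the negation ~((r -> p) | <>q):
1. ~((r -> p) | <>q), u
2. ~(r -> p), u
3. ~<>q, u
4. r, u
5. ~p, u
6. ~q, u
Accessibility: uRu
The negation has an open branch (countermodel exists).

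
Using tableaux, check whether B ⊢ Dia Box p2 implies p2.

Tableau for the negation not (Dia Box p2 implies p2):
1. not (Dia Box p2 implies p2), w0
2. Dia Box p2, w0   [neg-implies-rule on 1]
3. not p2, w0   [neg-implies-rule on 1]
4. Box p2, w1   [Dia-rule on 2: fresh world w1, w0Rw1]
5. p2, w0   [Box-rule on 4 via w1Rw0]
Accessibility: w0Rw0, w0Rw1, w1Rw0, w1Rw1
Branch closes: p2 and not p2 both at w0.
All branches of the negation close; one closing branch shown above.

Yes, valid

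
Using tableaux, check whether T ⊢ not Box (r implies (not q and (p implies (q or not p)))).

Not valid

Tableau for the negation Box (r implies (not q and (p implies (q or not p)))):
1. Box (r implies (not q and (p implies (q or not p)))), w0
2. r implies (not q and (p implies (q or not p))), w0
3. not q and (p implies (q or not p)), w0
4. not q, w0
5. p implies (q or not p), w0
6. q or not p, w0
7. not p, w0
Accessibility: w0Rw0
The negation has an open branch (countermodel exists).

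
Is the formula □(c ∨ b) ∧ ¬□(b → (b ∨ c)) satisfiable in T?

1. □(c ∨ b) ∧ ¬□(b → (b ∨ c)), 0
2. □(c ∨ b), 0
3. ¬□(b → (b ∨ c)), 0
4. c ∨ b, 0
5. b, 0
6. ¬(b → (b ∨ c)), 1
7. b, 1
8. ¬(b ∨ c), 1
9. ¬b, 1
10. ¬c, 1
Accessibility: 0R0, 0R1, 1R1
Branch closes: b and ¬b both at 1.
Every branch closes; the branch above is one of them.

Unsatisfiable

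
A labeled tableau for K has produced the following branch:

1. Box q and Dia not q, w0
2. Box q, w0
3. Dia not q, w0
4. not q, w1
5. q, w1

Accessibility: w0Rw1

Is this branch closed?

Both q and not q appear at w1.

Yes, closed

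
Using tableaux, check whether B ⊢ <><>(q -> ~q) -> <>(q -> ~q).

Tableau for the negation ~(<><>(q -> ~q) -> <>(q -> ~q)):
1. ~(<><>(q -> ~q) -> <>(q -> ~q)), u
2. <><>(q -> ~q), u
3. ~<>(q -> ~q), u
4. ~(q -> ~q), u
5. q, u
6. <>(q -> ~q), v
7. ~(q -> ~q), v
8. q, v
9. q -> ~q, w
10. ~q, w
Accessibility: uRu, uRv, vRu, vRv, vRw, wRv, wRw
The negation has an open branch (countermodel exists).

Invalid (countermodel exists)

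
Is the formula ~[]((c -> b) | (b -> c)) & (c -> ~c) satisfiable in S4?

1. ~[]((c -> b) | (b -> c)) & (c -> ~c), w0
2. ~[]((c -> b) | (b -> c)), w0   [&-rule on 1]
3. c -> ~c, w0   [&-rule on 1]
4. ~c, w0   [->-rule on 3 (branches; this branch)]
5. ~((c -> b) | (b -> c)), w1   [~[]-rule on 2: fresh world w1, w0Rw1]
6. ~(c -> b), w1   [~|-rule on 5]
7. ~(b -> c), w1   [~|-rule on 5]
8. c, w1   [~->-rule on 6]
9. ~b, w1   [~->-rule on 6]
10. b, w1   [~->-rule on 7]
11. ~c, w1   [~->-rule on 7]
Accessibility: w0Rw0, w0Rw1, w1Rw1
Branch closes: b and ~b both at w1.
(One branch shown.) All branches close.

Unsatisfiable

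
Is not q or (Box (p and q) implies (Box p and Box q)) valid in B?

Tableau for the negation not (not q or (Box (p and q) implies (Box p and Box q))):
1. not (not q or (Box (p and q) implies (Box p and Box q))), w0
2. q, w0   [neg-or-rule on 1]
3. not (Box (p and q) implies (Box p and Box q)), w0   [neg-or-rule on 1]
4. Box (p and q), w0   [neg-implies-rule on 3]
5. not (Box p and Box q), w0   [neg-implies-rule on 3]
6. p and q, w0   [Box-rule on 4 via w0Rw0]
7. p, w0   [and-rule on 6]
8. not Box q, w0   [neg-and-rule on 5 (branches; this branch)]
9. not q, w1   [neg-Box-rule on 8: fresh world w1, w0Rw1]
10. p and q, w1   [Box-rule on 4 via w0Rw1]
11. p, w1   [and-rule on 10]
12. q, w1   [and-rule on 10]
Accessibility: w0Rw0, w0Rw1, w1Rw0, w1Rw1
Branch closes: q and not q both at w1.
All branches of the negation close; one closing branch shown above.

Valid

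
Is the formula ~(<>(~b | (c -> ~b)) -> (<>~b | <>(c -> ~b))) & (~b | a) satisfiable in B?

1. ~(<>(~b | (c -> ~b)) -> (<>~b | <>(c -> ~b))) & (~b | a), u
2. ~(<>(~b | (c -> ~b)) -> (<>~b | <>(c -> ~b))), u   [&-rule on 1]
3. ~b | a, u   [&-rule on 1]
4. <>(~b | (c -> ~b)), u   [~->-rule on 2]
5. ~(<>~b | <>(c -> ~b)), u   [~->-rule on 2]
6. ~<>~b, u   [~|-rule on 5]
7. ~<>(c -> ~b), u   [~|-rule on 5]
8. b, u   [~<>-rule on 6 via uRu]
9. ~(c -> ~b), u   [~<>-rule on 7 via uRu]
10. c, u   [~->-rule on 9]
11. a, u   [|-rule on 3 (branches; this branch)]
12. ~b | (c -> ~b), v   [<>-rule on 4: fresh world v, uRv]
13. b, v   [~<>-rule on 6 via uRv]
14. ~(c -> ~b), v   [~<>-rule on 7 via uRv]
15. c, v   [~->-rule on 14]
16. c -> ~b, v   [|-rule on 12 (branches; this branch)]
17. ~b, v   [->-rule on 16 (branches; this branch)]
Accessibility: uRu, uRv, vRu, vRv
Branch closes: b and ~b both at v.
Every branch closes; the branch above is one of them.

Unsatisfiable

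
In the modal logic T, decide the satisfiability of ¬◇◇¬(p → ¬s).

Satisfiable (open branch found)

1. ¬◇◇¬(p → ¬s), w0
2. ¬◇¬(p → ¬s), w0   [¬◇-rule on 1 via w0Rw0]
3. p → ¬s, w0   [¬◇-rule on 2 via w0Rw0]
4. ¬s, w0   [→-rule on 3 (branches; this branch)]
Accessibility: w0Rw0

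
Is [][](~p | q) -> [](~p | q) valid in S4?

Valid

Tableau for the negation ~([][](~p | q) -> [](~p | q)):
1. ~([][](~p | q) -> [](~p | q)), w0
2. [][](~p | q), w0   [~->-rule on 1]
3. ~[](~p | q), w0   [~->-rule on 1]
4. [](~p | q), w0   [[]-rule on 2 via w0Rw0]
5. ~p | q, w0   [[]-rule on 4 via w0Rw0]
6. q, w0   [|-rule on 5 (branches; this branch)]
7. ~(~p | q), w1   [~[]-rule on 3: fresh world w1, w0Rw1]
8. p, w1   [~|-rule on 7]
9. ~q, w1   [~|-rule on 7]
10. [](~p | q), w1   [[]-rule on 2 via w0Rw1]
11. ~p | q, w1   [[]-rule on 4 via w0Rw1]
12. q, w1   [|-rule on 11 (branches; this branch)]
Accessibility: w0Rw0, w0Rw1, w1Rw1
Branch closes: q and ~q both at w1.
All branches of the negation close; one closing branch shown above.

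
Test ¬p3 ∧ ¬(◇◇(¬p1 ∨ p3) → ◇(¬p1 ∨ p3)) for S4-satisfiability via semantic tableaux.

Unsatisfiable (every branch closes)

1. ¬p3 ∧ ¬(◇◇(¬p1 ∨ p3) → ◇(¬p1 ∨ p3)), 0
2. ¬p3, 0   [∧-rule on 1]
3. ¬(◇◇(¬p1 ∨ p3) → ◇(¬p1 ∨ p3)), 0   [∧-rule on 1]
4. ◇◇(¬p1 ∨ p3), 0   [¬→-rule on 3]
5. ¬◇(¬p1 ∨ p3), 0   [¬→-rule on 3]
6. ¬(¬p1 ∨ p3), 0   [¬◇-rule on 5 via 0R0]
7. p1, 0   [¬∨-rule on 6]
8. ◇(¬p1 ∨ p3), 1   [◇-rule on 4: fresh world 1, 0R1]
9. ¬(¬p1 ∨ p3), 1   [¬◇-rule on 5 via 0R1]
10. p1, 1   [¬∨-rule on 9]
11. ¬p3, 1   [¬∨-rule on 9]
12. ¬p1 ∨ p3, 2   [◇-rule on 8: fresh world 2, 1R2]
13. ¬(¬p1 ∨ p3), 2   [¬◇-rule on 5 via 0R2]
14. p1, 2   [¬∨-rule on 13]
15. ¬p3, 2   [¬∨-rule on 13]
16. p3, 2   [∨-rule on 12 (branches; this branch)]
Accessibility: 0R0, 0R1, 0R2, 1R1, 1R2, 2R2
Branch closes: p3 and ¬p3 both at 2.
Every branch closes; the branch above is one of them.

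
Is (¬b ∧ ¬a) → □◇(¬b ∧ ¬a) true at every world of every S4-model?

No, not valid

Tableau for the negation ¬((¬b ∧ ¬a) → □◇(¬b ∧ ¬a)):
1. ¬((¬b ∧ ¬a) → □◇(¬b ∧ ¬a)), 0
2. ¬b ∧ ¬a, 0
3. ¬□◇(¬b ∧ ¬a), 0
4. ¬b, 0
5. ¬a, 0
6. ¬◇(¬b ∧ ¬a), 1
7. ¬(¬b ∧ ¬a), 1
8. a, 1
Accessibility: 0R0, 0R1, 1R1
The negation has an open branch (countermodel exists).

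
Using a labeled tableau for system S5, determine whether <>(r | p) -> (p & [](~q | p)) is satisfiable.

1. <>(r | p) -> (p & [](~q | p)), w0
2. p & [](~q | p), w0
3. p, w0
4. [](~q | p), w0
5. ~q | p, w0
Accessibility: w0Rw0

Satisfiable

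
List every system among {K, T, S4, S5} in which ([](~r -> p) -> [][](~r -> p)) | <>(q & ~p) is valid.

S4, S5

T-tableau for the negation ~(([](~r -> p) -> [][](~r -> p)) | <>(q & ~p)):
1. ~(([](~r -> p) -> [][](~r -> p)) | <>(q & ~p)), 0
2. ~([](~r -> p) -> [][](~r -> p)), 0
3. ~<>(q & ~p), 0
4. [](~r -> p), 0
5. ~[][](~r -> p), 0
6. ~(q & ~p), 0
7. ~r -> p, 0
8. p, 0
9. ~[](~r -> p), 1
10. ~(q & ~p), 1
11. ~r -> p, 1
12. p, 1
13. ~(~r -> p), 2
14. ~r, 2
15. ~p, 2
Accessibility: 0R0, 0R1, 1R1, 1R2, 2R2
Complete open branch: countermodel on a T-frame, so not valid in T, nor in K (the same frame is also a K-frame).
S4-tableau for the negation ~(([](~r -> p) -> [][](~r -> p)) | <>(q & ~p)):
1. ~(([](~r -> p) -> [][](~r -> p)) | <>(q & ~p)), 0
2. ~([](~r -> p) -> [][](~r -> p)), 0
3. ~<>(q & ~p), 0
4. [](~r -> p), 0
5. ~[][](~r -> p), 0
6. ~(q & ~p), 0
7. ~r -> p, 0
8. p, 0
9. ~[](~r -> p), 1
10. ~(q & ~p), 1
11. ~r -> p, 1
12. p, 1
13. ~(~r -> p), 2
14. ~r, 2
15. ~p, 2
16. ~(q & ~p), 2
17. ~r -> p, 2
18. ~q, 2
19. p, 2
Accessibility: 0R0, 0R1, 0R2, 1R1, 1R2, 2R2
Branch closes: p and ~p both at 2.
Every branch closes (one shown): valid in S4, hence also in S5 (every theorem of S4 is a theorem of S5).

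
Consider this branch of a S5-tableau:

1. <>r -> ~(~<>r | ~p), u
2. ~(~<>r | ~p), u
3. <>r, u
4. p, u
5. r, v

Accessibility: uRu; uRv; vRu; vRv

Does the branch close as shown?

No, open

No atom appears with both signs at the same world.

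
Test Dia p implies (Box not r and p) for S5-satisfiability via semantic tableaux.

Satisfiable

1. Dia p implies (Box not r and p), 0
2. Box not r and p, 0
3. Box not r, 0
4. p, 0
5. not r, 0
Accessibility: 0R0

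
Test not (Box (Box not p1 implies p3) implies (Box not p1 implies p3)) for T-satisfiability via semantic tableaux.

1. not (Box (Box not p1 implies p3) implies (Box not p1 implies p3)), w0
2. Box (Box not p1 implies p3), w0
3. not (Box not p1 implies p3), w0
4. Box not p1, w0
5. not p3, w0
6. Box not p1 implies p3, w0
7. not p1, w0
8. not Box not p1, w0
9. p1, w1
10. Box not p1 implies p3, w1
11. not p1, w1
Accessibility: w0Rw0, w0Rw1, w1Rw1
Branch closes: p1 and not p1 both at w1.
All branches of the tableau close; one closing branch shown above.

No, unsatisfiable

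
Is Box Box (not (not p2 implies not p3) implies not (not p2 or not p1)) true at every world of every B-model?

Tableau for the negation not Box Box (not (not p2 implies not p3) implies not (not p2 or not p1)):
1. not Box Box (not (not p2 implies not p3) implies not (not p2 or not p1)), w0
2. not Box (not (not p2 implies not p3) implies not (not p2 or not p1)), w1
3. not (not (not p2 implies not p3) implies not (not p2 or not p1)), w2
4. not (not p2 implies not p3), w2
5. not p2 or not p1, w2
6. not p2, w2
7. p3, w2
8. not p1, w2
Accessibility: w0Rw0, w0Rw1, w1Rw0, w1Rw1, w1Rw2, w2Rw1, w2Rw2
The negation has an open branch (countermodel exists).

No, not valid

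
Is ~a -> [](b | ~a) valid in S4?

Invalid (countermodel exists)

Tableau for the negation ~(~a -> [](b | ~a)):
1. ~(~a -> [](b | ~a)), u
2. ~a, u
3. ~[](b | ~a), u
4. ~(b | ~a), v
5. ~b, v
6. a, v
Accessibility: uRu, uRv, vRv
The negation has an open branch (countermodel exists).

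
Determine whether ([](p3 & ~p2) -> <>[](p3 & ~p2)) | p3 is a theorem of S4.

Valid in S4

Tableau for the negation ~(([](p3 & ~p2) -> <>[](p3 & ~p2)) | p3):
1. ~(([](p3 & ~p2) -> <>[](p3 & ~p2)) | p3), w0
2. ~([](p3 & ~p2) -> <>[](p3 & ~p2)), w0   [~|-rule on 1]
3. ~p3, w0   [~|-rule on 1]
4. [](p3 & ~p2), w0   [~->-rule on 2]
5. ~<>[](p3 & ~p2), w0   [~->-rule on 2]
6. p3 & ~p2, w0   [[]-rule on 4 via w0Rw0]
7. p3, w0   [&-rule on 6]
8. ~p2, w0   [&-rule on 6]
Accessibility: w0Rw0
Branch closes: p3 and ~p3 both at w0.
All branches of the negation close; one closing branch shown above.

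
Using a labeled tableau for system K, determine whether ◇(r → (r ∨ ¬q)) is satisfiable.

Yes, satisfiable

1. ◇(r → (r ∨ ¬q)), u
2. r → (r ∨ ¬q), v
3. r ∨ ¬q, v
4. ¬q, v
Accessibility: uRv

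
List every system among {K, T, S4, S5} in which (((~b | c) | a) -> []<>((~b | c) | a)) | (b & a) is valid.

S5

S4-tableau for the negation ~((((~b | c) | a) -> []<>((~b | c) | a)) | (b & a)):
1. ~((((~b | c) | a) -> []<>((~b | c) | a)) | (b & a)), w0
2. ~(((~b | c) | a) -> []<>((~b | c) | a)), w0
3. ~(b & a), w0
4. (~b | c) | a, w0
5. ~[]<>((~b | c) | a), w0
6. ~a, w0
7. ~b | c, w0
8. c, w0
9. ~<>((~b | c) | a), w1
10. ~((~b | c) | a), w1
11. ~(~b | c), w1
12. ~a, w1
13. b, w1
14. ~c, w1
Accessibility: w0Rw0, w0Rw1, w1Rw1
Complete open branch: countermodel on an S4-frame, so not valid in S4, nor in K, T (the same frame is also a K-frame and a T-frame).
S5-tableau for the negation ~((((~b | c) | a) -> []<>((~b | c) | a)) | (b & a)):
1. ~((((~b | c) | a) -> []<>((~b | c) | a)) | (b & a)), w0
2. ~(((~b | c) | a) -> []<>((~b | c) | a)), w0
3. ~(b & a), w0
4. (~b | c) | a, w0
5. ~[]<>((~b | c) | a), w0
6. ~a, w0
7. ~b | c, w0
8. c, w0
9. ~<>((~b | c) | a), w1
10. ~((~b | c) | a), w0
11. ~(~b | c), w0
12. b, w0
13. ~c, w0
Accessibility: w0Rw0, w0Rw1, w1Rw0, w1Rw1
Branch closes: c and ~c both at w0.
Every branch closes (one shown): valid in S5.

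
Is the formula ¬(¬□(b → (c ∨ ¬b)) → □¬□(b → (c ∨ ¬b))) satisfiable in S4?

1. ¬(¬□(b → (c ∨ ¬b)) → □¬□(b → (c ∨ ¬b))), w0
2. ¬□(b → (c ∨ ¬b)), w0   [¬→-rule on 1]
3. ¬□¬□(b → (c ∨ ¬b)), w0   [¬→-rule on 1]
4. ¬(b → (c ∨ ¬b)), w1   [¬□-rule on 2: fresh world w1, w0Rw1]
5. b, w1   [¬→-rule on 4]
6. ¬(c ∨ ¬b), w1   [¬→-rule on 4]
7. ¬c, w1   [¬∨-rule on 6]
8. □(b → (c ∨ ¬b)), w2   [¬□-rule on 3: fresh world w2, w0Rw2]
9. b → (c ∨ ¬b), w2   [□-rule on 8 via w2Rw2]
10. c ∨ ¬b, w2   [→-rule on 9 (branches; this branch)]
11. ¬b, w2   [∨-rule on 10 (branches; this branch)]
Accessibility: w0Rw0, w0Rw1, w0Rw2, w1Rw1, w2Rw2

Satisfiable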